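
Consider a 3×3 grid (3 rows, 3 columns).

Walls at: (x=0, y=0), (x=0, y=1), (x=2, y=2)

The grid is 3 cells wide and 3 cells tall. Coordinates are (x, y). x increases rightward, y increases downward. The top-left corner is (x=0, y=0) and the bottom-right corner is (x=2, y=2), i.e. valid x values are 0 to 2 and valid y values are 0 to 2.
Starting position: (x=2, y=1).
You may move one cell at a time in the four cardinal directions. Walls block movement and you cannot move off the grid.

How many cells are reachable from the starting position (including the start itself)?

BFS flood-fill from (x=2, y=1):
  Distance 0: (x=2, y=1)
  Distance 1: (x=2, y=0), (x=1, y=1)
  Distance 2: (x=1, y=0), (x=1, y=2)
  Distance 3: (x=0, y=2)
Total reachable: 6 (grid has 6 open cells total)

Answer: Reachable cells: 6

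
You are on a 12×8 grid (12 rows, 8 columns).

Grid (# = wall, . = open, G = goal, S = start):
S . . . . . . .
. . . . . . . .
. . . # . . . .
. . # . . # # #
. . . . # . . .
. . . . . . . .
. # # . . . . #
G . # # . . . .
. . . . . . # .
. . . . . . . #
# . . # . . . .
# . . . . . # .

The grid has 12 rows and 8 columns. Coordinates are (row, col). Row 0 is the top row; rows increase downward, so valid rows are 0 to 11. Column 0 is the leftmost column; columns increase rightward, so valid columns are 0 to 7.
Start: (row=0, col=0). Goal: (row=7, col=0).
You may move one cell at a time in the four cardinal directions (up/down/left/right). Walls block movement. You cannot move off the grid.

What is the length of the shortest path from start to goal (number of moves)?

Answer: Shortest path length: 7

Derivation:
BFS from (row=0, col=0) until reaching (row=7, col=0):
  Distance 0: (row=0, col=0)
  Distance 1: (row=0, col=1), (row=1, col=0)
  Distance 2: (row=0, col=2), (row=1, col=1), (row=2, col=0)
  Distance 3: (row=0, col=3), (row=1, col=2), (row=2, col=1), (row=3, col=0)
  Distance 4: (row=0, col=4), (row=1, col=3), (row=2, col=2), (row=3, col=1), (row=4, col=0)
  Distance 5: (row=0, col=5), (row=1, col=4), (row=4, col=1), (row=5, col=0)
  Distance 6: (row=0, col=6), (row=1, col=5), (row=2, col=4), (row=4, col=2), (row=5, col=1), (row=6, col=0)
  Distance 7: (row=0, col=7), (row=1, col=6), (row=2, col=5), (row=3, col=4), (row=4, col=3), (row=5, col=2), (row=7, col=0)  <- goal reached here
One shortest path (7 moves): (row=0, col=0) -> (row=1, col=0) -> (row=2, col=0) -> (row=3, col=0) -> (row=4, col=0) -> (row=5, col=0) -> (row=6, col=0) -> (row=7, col=0)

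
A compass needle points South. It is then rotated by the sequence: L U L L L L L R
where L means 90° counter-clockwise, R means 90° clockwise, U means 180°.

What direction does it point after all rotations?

Start: South
  L (left (90° counter-clockwise)) -> East
  U (U-turn (180°)) -> West
  L (left (90° counter-clockwise)) -> South
  L (left (90° counter-clockwise)) -> East
  L (left (90° counter-clockwise)) -> North
  L (left (90° counter-clockwise)) -> West
  L (left (90° counter-clockwise)) -> South
  R (right (90° clockwise)) -> West
Final: West

Answer: Final heading: West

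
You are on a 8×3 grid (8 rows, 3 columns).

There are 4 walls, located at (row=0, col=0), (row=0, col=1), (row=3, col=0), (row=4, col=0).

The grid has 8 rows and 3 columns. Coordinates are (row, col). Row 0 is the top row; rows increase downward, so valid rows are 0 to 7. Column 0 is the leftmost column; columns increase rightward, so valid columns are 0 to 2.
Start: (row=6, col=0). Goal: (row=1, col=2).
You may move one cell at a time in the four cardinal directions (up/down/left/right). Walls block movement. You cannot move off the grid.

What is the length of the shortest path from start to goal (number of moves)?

Answer: Shortest path length: 7

Derivation:
BFS from (row=6, col=0) until reaching (row=1, col=2):
  Distance 0: (row=6, col=0)
  Distance 1: (row=5, col=0), (row=6, col=1), (row=7, col=0)
  Distance 2: (row=5, col=1), (row=6, col=2), (row=7, col=1)
  Distance 3: (row=4, col=1), (row=5, col=2), (row=7, col=2)
  Distance 4: (row=3, col=1), (row=4, col=2)
  Distance 5: (row=2, col=1), (row=3, col=2)
  Distance 6: (row=1, col=1), (row=2, col=0), (row=2, col=2)
  Distance 7: (row=1, col=0), (row=1, col=2)  <- goal reached here
One shortest path (7 moves): (row=6, col=0) -> (row=6, col=1) -> (row=6, col=2) -> (row=5, col=2) -> (row=4, col=2) -> (row=3, col=2) -> (row=2, col=2) -> (row=1, col=2)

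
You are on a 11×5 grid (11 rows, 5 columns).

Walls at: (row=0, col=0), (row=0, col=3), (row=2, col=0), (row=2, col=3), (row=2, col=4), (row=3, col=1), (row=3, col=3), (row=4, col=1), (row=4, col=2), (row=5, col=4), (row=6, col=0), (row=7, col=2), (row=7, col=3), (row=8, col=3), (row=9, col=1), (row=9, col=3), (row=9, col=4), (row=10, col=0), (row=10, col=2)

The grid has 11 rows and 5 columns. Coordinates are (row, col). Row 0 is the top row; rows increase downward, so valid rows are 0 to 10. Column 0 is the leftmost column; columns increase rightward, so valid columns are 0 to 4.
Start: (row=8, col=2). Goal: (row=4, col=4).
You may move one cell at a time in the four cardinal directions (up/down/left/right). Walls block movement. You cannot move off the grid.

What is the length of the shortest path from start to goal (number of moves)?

BFS from (row=8, col=2) until reaching (row=4, col=4):
  Distance 0: (row=8, col=2)
  Distance 1: (row=8, col=1), (row=9, col=2)
  Distance 2: (row=7, col=1), (row=8, col=0)
  Distance 3: (row=6, col=1), (row=7, col=0), (row=9, col=0)
  Distance 4: (row=5, col=1), (row=6, col=2)
  Distance 5: (row=5, col=0), (row=5, col=2), (row=6, col=3)
  Distance 6: (row=4, col=0), (row=5, col=3), (row=6, col=4)
  Distance 7: (row=3, col=0), (row=4, col=3), (row=7, col=4)
  Distance 8: (row=4, col=4), (row=8, col=4)  <- goal reached here
One shortest path (8 moves): (row=8, col=2) -> (row=8, col=1) -> (row=7, col=1) -> (row=6, col=1) -> (row=6, col=2) -> (row=6, col=3) -> (row=5, col=3) -> (row=4, col=3) -> (row=4, col=4)

Answer: Shortest path length: 8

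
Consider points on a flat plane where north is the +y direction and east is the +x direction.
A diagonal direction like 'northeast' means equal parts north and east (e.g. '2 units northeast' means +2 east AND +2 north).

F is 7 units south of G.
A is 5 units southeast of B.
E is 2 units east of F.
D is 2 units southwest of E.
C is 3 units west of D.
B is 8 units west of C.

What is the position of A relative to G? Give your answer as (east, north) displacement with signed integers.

Answer: A is at (east=-6, north=-14) relative to G.

Derivation:
Place G at the origin (east=0, north=0).
  F is 7 units south of G: delta (east=+0, north=-7); F at (east=0, north=-7).
  E is 2 units east of F: delta (east=+2, north=+0); E at (east=2, north=-7).
  D is 2 units southwest of E: delta (east=-2, north=-2); D at (east=0, north=-9).
  C is 3 units west of D: delta (east=-3, north=+0); C at (east=-3, north=-9).
  B is 8 units west of C: delta (east=-8, north=+0); B at (east=-11, north=-9).
  A is 5 units southeast of B: delta (east=+5, north=-5); A at (east=-6, north=-14).
Therefore A relative to G: (east=-6, north=-14).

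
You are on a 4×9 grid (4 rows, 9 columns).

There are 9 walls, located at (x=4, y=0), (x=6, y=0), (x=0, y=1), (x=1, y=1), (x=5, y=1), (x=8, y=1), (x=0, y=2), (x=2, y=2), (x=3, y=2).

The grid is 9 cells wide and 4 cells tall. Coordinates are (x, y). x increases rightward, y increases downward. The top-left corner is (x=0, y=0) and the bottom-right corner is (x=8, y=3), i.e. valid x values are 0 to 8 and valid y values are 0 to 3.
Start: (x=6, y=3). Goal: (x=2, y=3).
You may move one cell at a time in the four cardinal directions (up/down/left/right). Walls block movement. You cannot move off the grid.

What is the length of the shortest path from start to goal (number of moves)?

BFS from (x=6, y=3) until reaching (x=2, y=3):
  Distance 0: (x=6, y=3)
  Distance 1: (x=6, y=2), (x=5, y=3), (x=7, y=3)
  Distance 2: (x=6, y=1), (x=5, y=2), (x=7, y=2), (x=4, y=3), (x=8, y=3)
  Distance 3: (x=7, y=1), (x=4, y=2), (x=8, y=2), (x=3, y=3)
  Distance 4: (x=7, y=0), (x=4, y=1), (x=2, y=3)  <- goal reached here
One shortest path (4 moves): (x=6, y=3) -> (x=5, y=3) -> (x=4, y=3) -> (x=3, y=3) -> (x=2, y=3)

Answer: Shortest path length: 4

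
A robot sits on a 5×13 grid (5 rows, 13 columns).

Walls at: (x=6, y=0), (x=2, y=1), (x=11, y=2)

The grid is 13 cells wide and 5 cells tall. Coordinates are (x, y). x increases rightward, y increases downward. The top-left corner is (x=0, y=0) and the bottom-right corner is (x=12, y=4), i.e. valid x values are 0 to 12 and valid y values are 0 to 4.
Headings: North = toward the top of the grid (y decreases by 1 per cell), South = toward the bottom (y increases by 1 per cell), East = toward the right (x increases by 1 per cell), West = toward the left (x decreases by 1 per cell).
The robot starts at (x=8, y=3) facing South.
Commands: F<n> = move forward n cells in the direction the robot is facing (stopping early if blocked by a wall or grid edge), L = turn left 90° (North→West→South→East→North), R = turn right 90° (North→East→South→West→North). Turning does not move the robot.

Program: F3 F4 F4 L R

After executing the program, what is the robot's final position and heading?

Answer: Final position: (x=8, y=4), facing South

Derivation:
Start: (x=8, y=3), facing South
  F3: move forward 1/3 (blocked), now at (x=8, y=4)
  F4: move forward 0/4 (blocked), now at (x=8, y=4)
  F4: move forward 0/4 (blocked), now at (x=8, y=4)
  L: turn left, now facing East
  R: turn right, now facing South
Final: (x=8, y=4), facing South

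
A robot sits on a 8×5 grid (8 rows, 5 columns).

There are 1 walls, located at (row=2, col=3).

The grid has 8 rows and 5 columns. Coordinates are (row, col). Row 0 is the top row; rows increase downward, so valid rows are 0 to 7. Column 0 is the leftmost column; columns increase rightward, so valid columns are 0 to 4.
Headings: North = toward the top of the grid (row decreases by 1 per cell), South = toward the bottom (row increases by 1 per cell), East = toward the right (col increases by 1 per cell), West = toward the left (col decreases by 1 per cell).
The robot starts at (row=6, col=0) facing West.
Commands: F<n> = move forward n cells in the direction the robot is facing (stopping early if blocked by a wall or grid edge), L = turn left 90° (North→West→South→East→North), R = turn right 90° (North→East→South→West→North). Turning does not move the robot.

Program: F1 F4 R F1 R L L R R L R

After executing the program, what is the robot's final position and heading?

Answer: Final position: (row=5, col=0), facing East

Derivation:
Start: (row=6, col=0), facing West
  F1: move forward 0/1 (blocked), now at (row=6, col=0)
  F4: move forward 0/4 (blocked), now at (row=6, col=0)
  R: turn right, now facing North
  F1: move forward 1, now at (row=5, col=0)
  R: turn right, now facing East
  L: turn left, now facing North
  L: turn left, now facing West
  R: turn right, now facing North
  R: turn right, now facing East
  L: turn left, now facing North
  R: turn right, now facing East
Final: (row=5, col=0), facing East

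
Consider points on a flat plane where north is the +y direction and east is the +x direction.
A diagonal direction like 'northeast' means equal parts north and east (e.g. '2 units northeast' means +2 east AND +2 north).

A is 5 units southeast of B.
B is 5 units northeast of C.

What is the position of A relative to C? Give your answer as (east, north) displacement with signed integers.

Place C at the origin (east=0, north=0).
  B is 5 units northeast of C: delta (east=+5, north=+5); B at (east=5, north=5).
  A is 5 units southeast of B: delta (east=+5, north=-5); A at (east=10, north=0).
Therefore A relative to C: (east=10, north=0).

Answer: A is at (east=10, north=0) relative to C.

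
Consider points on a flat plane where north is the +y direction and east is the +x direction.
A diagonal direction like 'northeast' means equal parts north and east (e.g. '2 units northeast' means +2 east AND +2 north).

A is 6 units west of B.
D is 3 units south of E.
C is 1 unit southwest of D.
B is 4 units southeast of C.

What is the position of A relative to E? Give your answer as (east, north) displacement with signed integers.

Place E at the origin (east=0, north=0).
  D is 3 units south of E: delta (east=+0, north=-3); D at (east=0, north=-3).
  C is 1 unit southwest of D: delta (east=-1, north=-1); C at (east=-1, north=-4).
  B is 4 units southeast of C: delta (east=+4, north=-4); B at (east=3, north=-8).
  A is 6 units west of B: delta (east=-6, north=+0); A at (east=-3, north=-8).
Therefore A relative to E: (east=-3, north=-8).

Answer: A is at (east=-3, north=-8) relative to E.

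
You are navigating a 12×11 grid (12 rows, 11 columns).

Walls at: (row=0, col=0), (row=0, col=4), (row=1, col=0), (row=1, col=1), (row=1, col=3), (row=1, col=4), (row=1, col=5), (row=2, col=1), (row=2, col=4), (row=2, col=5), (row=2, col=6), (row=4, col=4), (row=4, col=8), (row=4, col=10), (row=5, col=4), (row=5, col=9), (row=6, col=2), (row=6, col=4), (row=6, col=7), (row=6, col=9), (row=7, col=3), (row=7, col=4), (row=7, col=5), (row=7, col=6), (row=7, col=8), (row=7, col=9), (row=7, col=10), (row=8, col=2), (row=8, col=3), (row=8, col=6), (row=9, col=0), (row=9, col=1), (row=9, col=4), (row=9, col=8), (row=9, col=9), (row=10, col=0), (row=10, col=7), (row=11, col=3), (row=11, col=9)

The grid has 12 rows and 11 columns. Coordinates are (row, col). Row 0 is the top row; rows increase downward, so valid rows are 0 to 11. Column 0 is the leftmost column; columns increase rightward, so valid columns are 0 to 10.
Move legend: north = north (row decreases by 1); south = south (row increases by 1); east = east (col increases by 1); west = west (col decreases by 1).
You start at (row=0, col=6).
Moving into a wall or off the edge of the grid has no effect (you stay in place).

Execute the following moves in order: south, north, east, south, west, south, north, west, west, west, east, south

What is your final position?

Start: (row=0, col=6)
  south (south): (row=0, col=6) -> (row=1, col=6)
  north (north): (row=1, col=6) -> (row=0, col=6)
  east (east): (row=0, col=6) -> (row=0, col=7)
  south (south): (row=0, col=7) -> (row=1, col=7)
  west (west): (row=1, col=7) -> (row=1, col=6)
  south (south): blocked, stay at (row=1, col=6)
  north (north): (row=1, col=6) -> (row=0, col=6)
  west (west): (row=0, col=6) -> (row=0, col=5)
  west (west): blocked, stay at (row=0, col=5)
  west (west): blocked, stay at (row=0, col=5)
  east (east): (row=0, col=5) -> (row=0, col=6)
  south (south): (row=0, col=6) -> (row=1, col=6)
Final: (row=1, col=6)

Answer: Final position: (row=1, col=6)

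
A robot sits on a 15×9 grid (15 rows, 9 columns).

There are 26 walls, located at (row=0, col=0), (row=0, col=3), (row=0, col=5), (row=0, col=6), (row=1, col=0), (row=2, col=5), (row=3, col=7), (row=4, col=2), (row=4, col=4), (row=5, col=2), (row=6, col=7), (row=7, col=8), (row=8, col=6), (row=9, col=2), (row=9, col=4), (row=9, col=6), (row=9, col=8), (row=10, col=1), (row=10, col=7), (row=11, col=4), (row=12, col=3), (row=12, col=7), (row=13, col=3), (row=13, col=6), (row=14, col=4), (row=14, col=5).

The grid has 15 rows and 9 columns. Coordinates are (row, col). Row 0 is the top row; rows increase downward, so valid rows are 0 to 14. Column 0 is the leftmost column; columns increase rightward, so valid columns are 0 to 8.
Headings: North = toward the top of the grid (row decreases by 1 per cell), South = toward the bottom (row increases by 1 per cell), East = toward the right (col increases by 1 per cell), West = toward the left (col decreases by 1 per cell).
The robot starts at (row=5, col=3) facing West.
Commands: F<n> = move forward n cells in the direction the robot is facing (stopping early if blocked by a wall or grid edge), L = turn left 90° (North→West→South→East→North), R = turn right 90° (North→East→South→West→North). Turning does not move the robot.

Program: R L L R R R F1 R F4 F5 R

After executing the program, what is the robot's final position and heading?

Start: (row=5, col=3), facing West
  R: turn right, now facing North
  L: turn left, now facing West
  L: turn left, now facing South
  R: turn right, now facing West
  R: turn right, now facing North
  R: turn right, now facing East
  F1: move forward 1, now at (row=5, col=4)
  R: turn right, now facing South
  F4: move forward 3/4 (blocked), now at (row=8, col=4)
  F5: move forward 0/5 (blocked), now at (row=8, col=4)
  R: turn right, now facing West
Final: (row=8, col=4), facing West

Answer: Final position: (row=8, col=4), facing West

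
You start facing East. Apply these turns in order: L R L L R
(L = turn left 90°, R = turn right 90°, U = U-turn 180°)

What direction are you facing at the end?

Answer: Final heading: North

Derivation:
Start: East
  L (left (90° counter-clockwise)) -> North
  R (right (90° clockwise)) -> East
  L (left (90° counter-clockwise)) -> North
  L (left (90° counter-clockwise)) -> West
  R (right (90° clockwise)) -> North
Final: North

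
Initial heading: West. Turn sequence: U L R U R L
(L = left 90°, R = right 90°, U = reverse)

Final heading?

Start: West
  U (U-turn (180°)) -> East
  L (left (90° counter-clockwise)) -> North
  R (right (90° clockwise)) -> East
  U (U-turn (180°)) -> West
  R (right (90° clockwise)) -> North
  L (left (90° counter-clockwise)) -> West
Final: West

Answer: Final heading: West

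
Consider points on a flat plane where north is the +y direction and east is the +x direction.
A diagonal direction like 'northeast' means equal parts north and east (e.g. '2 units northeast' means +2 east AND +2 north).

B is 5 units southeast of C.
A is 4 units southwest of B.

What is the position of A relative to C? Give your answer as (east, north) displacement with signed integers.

Answer: A is at (east=1, north=-9) relative to C.

Derivation:
Place C at the origin (east=0, north=0).
  B is 5 units southeast of C: delta (east=+5, north=-5); B at (east=5, north=-5).
  A is 4 units southwest of B: delta (east=-4, north=-4); A at (east=1, north=-9).
Therefore A relative to C: (east=1, north=-9).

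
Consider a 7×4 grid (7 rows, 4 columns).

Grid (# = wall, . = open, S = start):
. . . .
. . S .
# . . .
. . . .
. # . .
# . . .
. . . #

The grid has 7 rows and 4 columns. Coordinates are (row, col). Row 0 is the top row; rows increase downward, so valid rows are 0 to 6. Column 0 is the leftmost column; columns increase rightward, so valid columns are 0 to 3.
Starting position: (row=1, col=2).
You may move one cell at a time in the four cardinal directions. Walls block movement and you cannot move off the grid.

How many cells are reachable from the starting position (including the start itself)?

Answer: Reachable cells: 24

Derivation:
BFS flood-fill from (row=1, col=2):
  Distance 0: (row=1, col=2)
  Distance 1: (row=0, col=2), (row=1, col=1), (row=1, col=3), (row=2, col=2)
  Distance 2: (row=0, col=1), (row=0, col=3), (row=1, col=0), (row=2, col=1), (row=2, col=3), (row=3, col=2)
  Distance 3: (row=0, col=0), (row=3, col=1), (row=3, col=3), (row=4, col=2)
  Distance 4: (row=3, col=0), (row=4, col=3), (row=5, col=2)
  Distance 5: (row=4, col=0), (row=5, col=1), (row=5, col=3), (row=6, col=2)
  Distance 6: (row=6, col=1)
  Distance 7: (row=6, col=0)
Total reachable: 24 (grid has 24 open cells total)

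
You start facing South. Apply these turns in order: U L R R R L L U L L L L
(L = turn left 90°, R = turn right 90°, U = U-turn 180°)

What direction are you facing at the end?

Start: South
  U (U-turn (180°)) -> North
  L (left (90° counter-clockwise)) -> West
  R (right (90° clockwise)) -> North
  R (right (90° clockwise)) -> East
  R (right (90° clockwise)) -> South
  L (left (90° counter-clockwise)) -> East
  L (left (90° counter-clockwise)) -> North
  U (U-turn (180°)) -> South
  L (left (90° counter-clockwise)) -> East
  L (left (90° counter-clockwise)) -> North
  L (left (90° counter-clockwise)) -> West
  L (left (90° counter-clockwise)) -> South
Final: South

Answer: Final heading: South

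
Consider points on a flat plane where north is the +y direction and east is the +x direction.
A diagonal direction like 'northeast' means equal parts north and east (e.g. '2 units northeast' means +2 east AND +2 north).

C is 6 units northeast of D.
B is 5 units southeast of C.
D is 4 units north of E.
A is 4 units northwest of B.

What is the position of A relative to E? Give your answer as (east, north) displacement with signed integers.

Place E at the origin (east=0, north=0).
  D is 4 units north of E: delta (east=+0, north=+4); D at (east=0, north=4).
  C is 6 units northeast of D: delta (east=+6, north=+6); C at (east=6, north=10).
  B is 5 units southeast of C: delta (east=+5, north=-5); B at (east=11, north=5).
  A is 4 units northwest of B: delta (east=-4, north=+4); A at (east=7, north=9).
Therefore A relative to E: (east=7, north=9).

Answer: A is at (east=7, north=9) relative to E.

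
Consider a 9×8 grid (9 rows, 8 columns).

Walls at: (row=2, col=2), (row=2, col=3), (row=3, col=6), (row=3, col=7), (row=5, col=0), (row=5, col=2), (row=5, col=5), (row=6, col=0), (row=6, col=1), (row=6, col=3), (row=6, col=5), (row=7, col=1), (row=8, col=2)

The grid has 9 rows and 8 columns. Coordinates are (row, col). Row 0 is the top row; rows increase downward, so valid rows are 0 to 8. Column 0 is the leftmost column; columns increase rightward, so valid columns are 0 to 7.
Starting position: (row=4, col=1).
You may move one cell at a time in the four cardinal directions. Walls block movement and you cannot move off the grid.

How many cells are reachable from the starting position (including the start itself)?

BFS flood-fill from (row=4, col=1):
  Distance 0: (row=4, col=1)
  Distance 1: (row=3, col=1), (row=4, col=0), (row=4, col=2), (row=5, col=1)
  Distance 2: (row=2, col=1), (row=3, col=0), (row=3, col=2), (row=4, col=3)
  Distance 3: (row=1, col=1), (row=2, col=0), (row=3, col=3), (row=4, col=4), (row=5, col=3)
  Distance 4: (row=0, col=1), (row=1, col=0), (row=1, col=2), (row=3, col=4), (row=4, col=5), (row=5, col=4)
  Distance 5: (row=0, col=0), (row=0, col=2), (row=1, col=3), (row=2, col=4), (row=3, col=5), (row=4, col=6), (row=6, col=4)
  Distance 6: (row=0, col=3), (row=1, col=4), (row=2, col=5), (row=4, col=7), (row=5, col=6), (row=7, col=4)
  Distance 7: (row=0, col=4), (row=1, col=5), (row=2, col=6), (row=5, col=7), (row=6, col=6), (row=7, col=3), (row=7, col=5), (row=8, col=4)
  Distance 8: (row=0, col=5), (row=1, col=6), (row=2, col=7), (row=6, col=7), (row=7, col=2), (row=7, col=6), (row=8, col=3), (row=8, col=5)
  Distance 9: (row=0, col=6), (row=1, col=7), (row=6, col=2), (row=7, col=7), (row=8, col=6)
  Distance 10: (row=0, col=7), (row=8, col=7)
Total reachable: 56 (grid has 59 open cells total)

Answer: Reachable cells: 56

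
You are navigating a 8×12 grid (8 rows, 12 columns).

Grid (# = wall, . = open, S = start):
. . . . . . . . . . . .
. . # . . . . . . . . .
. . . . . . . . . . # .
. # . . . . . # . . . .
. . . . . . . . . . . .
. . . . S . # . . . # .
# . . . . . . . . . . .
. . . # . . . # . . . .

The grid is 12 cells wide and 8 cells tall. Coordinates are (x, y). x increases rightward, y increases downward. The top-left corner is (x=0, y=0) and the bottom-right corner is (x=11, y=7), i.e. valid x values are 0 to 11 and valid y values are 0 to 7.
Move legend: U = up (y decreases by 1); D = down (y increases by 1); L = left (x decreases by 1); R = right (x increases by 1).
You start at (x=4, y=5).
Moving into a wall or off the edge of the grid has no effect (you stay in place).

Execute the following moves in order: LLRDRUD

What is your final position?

Answer: Final position: (x=4, y=6)

Derivation:
Start: (x=4, y=5)
  L (left): (x=4, y=5) -> (x=3, y=5)
  L (left): (x=3, y=5) -> (x=2, y=5)
  R (right): (x=2, y=5) -> (x=3, y=5)
  D (down): (x=3, y=5) -> (x=3, y=6)
  R (right): (x=3, y=6) -> (x=4, y=6)
  U (up): (x=4, y=6) -> (x=4, y=5)
  D (down): (x=4, y=5) -> (x=4, y=6)
Final: (x=4, y=6)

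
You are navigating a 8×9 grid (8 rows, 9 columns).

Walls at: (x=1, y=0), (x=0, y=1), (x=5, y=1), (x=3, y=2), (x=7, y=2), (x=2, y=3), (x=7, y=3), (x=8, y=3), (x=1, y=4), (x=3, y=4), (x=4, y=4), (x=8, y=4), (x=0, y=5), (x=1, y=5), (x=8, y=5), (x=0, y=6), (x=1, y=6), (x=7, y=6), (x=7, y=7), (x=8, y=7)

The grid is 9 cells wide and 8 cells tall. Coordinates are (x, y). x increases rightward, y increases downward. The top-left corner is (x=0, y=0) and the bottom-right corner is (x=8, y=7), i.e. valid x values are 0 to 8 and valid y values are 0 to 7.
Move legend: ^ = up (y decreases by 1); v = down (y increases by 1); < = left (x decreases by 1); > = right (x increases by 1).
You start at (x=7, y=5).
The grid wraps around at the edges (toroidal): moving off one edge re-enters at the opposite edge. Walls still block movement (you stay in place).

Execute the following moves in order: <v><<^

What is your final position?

Start: (x=7, y=5)
  < (left): (x=7, y=5) -> (x=6, y=5)
  v (down): (x=6, y=5) -> (x=6, y=6)
  > (right): blocked, stay at (x=6, y=6)
  < (left): (x=6, y=6) -> (x=5, y=6)
  < (left): (x=5, y=6) -> (x=4, y=6)
  ^ (up): (x=4, y=6) -> (x=4, y=5)
Final: (x=4, y=5)

Answer: Final position: (x=4, y=5)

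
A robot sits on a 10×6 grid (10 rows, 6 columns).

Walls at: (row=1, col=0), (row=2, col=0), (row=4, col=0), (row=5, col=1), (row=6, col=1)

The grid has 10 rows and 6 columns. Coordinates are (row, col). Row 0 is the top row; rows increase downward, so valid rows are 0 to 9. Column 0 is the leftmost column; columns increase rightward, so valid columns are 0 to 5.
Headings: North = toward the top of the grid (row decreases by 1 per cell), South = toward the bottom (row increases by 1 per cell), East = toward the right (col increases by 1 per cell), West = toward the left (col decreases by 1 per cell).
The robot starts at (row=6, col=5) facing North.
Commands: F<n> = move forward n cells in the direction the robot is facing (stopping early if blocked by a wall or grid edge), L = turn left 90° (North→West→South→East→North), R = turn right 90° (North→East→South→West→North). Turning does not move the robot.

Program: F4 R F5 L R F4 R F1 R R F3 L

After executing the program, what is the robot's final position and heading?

Answer: Final position: (row=0, col=5), facing West

Derivation:
Start: (row=6, col=5), facing North
  F4: move forward 4, now at (row=2, col=5)
  R: turn right, now facing East
  F5: move forward 0/5 (blocked), now at (row=2, col=5)
  L: turn left, now facing North
  R: turn right, now facing East
  F4: move forward 0/4 (blocked), now at (row=2, col=5)
  R: turn right, now facing South
  F1: move forward 1, now at (row=3, col=5)
  R: turn right, now facing West
  R: turn right, now facing North
  F3: move forward 3, now at (row=0, col=5)
  L: turn left, now facing West
Final: (row=0, col=5), facing West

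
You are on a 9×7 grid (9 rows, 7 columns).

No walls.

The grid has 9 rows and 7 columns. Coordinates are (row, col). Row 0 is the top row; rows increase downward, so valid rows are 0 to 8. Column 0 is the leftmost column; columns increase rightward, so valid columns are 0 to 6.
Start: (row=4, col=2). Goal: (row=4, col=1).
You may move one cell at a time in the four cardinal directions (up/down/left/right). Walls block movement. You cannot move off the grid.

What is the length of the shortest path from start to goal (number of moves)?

BFS from (row=4, col=2) until reaching (row=4, col=1):
  Distance 0: (row=4, col=2)
  Distance 1: (row=3, col=2), (row=4, col=1), (row=4, col=3), (row=5, col=2)  <- goal reached here
One shortest path (1 moves): (row=4, col=2) -> (row=4, col=1)

Answer: Shortest path length: 1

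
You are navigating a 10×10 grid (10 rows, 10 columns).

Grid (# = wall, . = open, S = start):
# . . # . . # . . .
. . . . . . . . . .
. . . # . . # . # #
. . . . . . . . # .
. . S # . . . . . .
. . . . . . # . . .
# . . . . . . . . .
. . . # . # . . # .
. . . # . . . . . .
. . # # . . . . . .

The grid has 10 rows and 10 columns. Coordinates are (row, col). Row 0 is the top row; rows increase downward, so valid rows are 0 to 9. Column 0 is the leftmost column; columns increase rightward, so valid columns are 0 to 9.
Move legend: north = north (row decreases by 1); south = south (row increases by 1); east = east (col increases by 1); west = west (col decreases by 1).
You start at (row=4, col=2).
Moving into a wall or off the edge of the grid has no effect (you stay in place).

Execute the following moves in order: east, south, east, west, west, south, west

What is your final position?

Answer: Final position: (row=6, col=1)

Derivation:
Start: (row=4, col=2)
  east (east): blocked, stay at (row=4, col=2)
  south (south): (row=4, col=2) -> (row=5, col=2)
  east (east): (row=5, col=2) -> (row=5, col=3)
  west (west): (row=5, col=3) -> (row=5, col=2)
  west (west): (row=5, col=2) -> (row=5, col=1)
  south (south): (row=5, col=1) -> (row=6, col=1)
  west (west): blocked, stay at (row=6, col=1)
Final: (row=6, col=1)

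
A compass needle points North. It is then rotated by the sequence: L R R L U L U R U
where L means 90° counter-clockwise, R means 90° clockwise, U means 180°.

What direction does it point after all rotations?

Answer: Final heading: South

Derivation:
Start: North
  L (left (90° counter-clockwise)) -> West
  R (right (90° clockwise)) -> North
  R (right (90° clockwise)) -> East
  L (left (90° counter-clockwise)) -> North
  U (U-turn (180°)) -> South
  L (left (90° counter-clockwise)) -> East
  U (U-turn (180°)) -> West
  R (right (90° clockwise)) -> North
  U (U-turn (180°)) -> South
Final: South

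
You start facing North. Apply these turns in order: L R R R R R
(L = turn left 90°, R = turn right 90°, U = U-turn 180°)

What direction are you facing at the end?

Start: North
  L (left (90° counter-clockwise)) -> West
  R (right (90° clockwise)) -> North
  R (right (90° clockwise)) -> East
  R (right (90° clockwise)) -> South
  R (right (90° clockwise)) -> West
  R (right (90° clockwise)) -> North
Final: North

Answer: Final heading: North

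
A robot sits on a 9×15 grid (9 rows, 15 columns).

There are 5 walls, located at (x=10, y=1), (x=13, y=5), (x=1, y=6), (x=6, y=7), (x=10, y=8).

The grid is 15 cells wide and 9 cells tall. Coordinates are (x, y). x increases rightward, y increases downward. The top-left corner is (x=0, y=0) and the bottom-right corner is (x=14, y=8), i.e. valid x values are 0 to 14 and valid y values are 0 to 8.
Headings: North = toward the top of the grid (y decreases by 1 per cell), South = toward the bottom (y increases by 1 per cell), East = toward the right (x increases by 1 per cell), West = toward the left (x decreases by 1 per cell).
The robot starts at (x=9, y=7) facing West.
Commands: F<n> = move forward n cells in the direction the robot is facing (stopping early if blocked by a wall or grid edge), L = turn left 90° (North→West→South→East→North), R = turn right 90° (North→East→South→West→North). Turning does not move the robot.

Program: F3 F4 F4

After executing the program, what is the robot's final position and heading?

Start: (x=9, y=7), facing West
  F3: move forward 2/3 (blocked), now at (x=7, y=7)
  F4: move forward 0/4 (blocked), now at (x=7, y=7)
  F4: move forward 0/4 (blocked), now at (x=7, y=7)
Final: (x=7, y=7), facing West

Answer: Final position: (x=7, y=7), facing West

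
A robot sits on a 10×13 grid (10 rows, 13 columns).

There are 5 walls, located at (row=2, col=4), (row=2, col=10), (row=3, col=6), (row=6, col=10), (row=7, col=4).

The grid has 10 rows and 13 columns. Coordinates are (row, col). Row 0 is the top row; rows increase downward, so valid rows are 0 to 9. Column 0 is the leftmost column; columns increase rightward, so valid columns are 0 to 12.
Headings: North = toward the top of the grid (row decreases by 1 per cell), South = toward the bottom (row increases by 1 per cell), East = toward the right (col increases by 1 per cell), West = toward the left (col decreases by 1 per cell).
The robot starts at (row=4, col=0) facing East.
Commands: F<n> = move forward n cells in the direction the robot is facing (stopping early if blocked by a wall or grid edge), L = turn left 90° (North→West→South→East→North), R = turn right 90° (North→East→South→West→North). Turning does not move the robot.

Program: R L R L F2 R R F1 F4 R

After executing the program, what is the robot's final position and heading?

Answer: Final position: (row=4, col=0), facing North

Derivation:
Start: (row=4, col=0), facing East
  R: turn right, now facing South
  L: turn left, now facing East
  R: turn right, now facing South
  L: turn left, now facing East
  F2: move forward 2, now at (row=4, col=2)
  R: turn right, now facing South
  R: turn right, now facing West
  F1: move forward 1, now at (row=4, col=1)
  F4: move forward 1/4 (blocked), now at (row=4, col=0)
  R: turn right, now facing North
Final: (row=4, col=0), facing North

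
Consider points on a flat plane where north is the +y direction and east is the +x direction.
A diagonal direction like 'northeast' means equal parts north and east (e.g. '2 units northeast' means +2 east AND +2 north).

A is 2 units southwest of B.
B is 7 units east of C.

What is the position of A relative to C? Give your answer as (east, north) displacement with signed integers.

Place C at the origin (east=0, north=0).
  B is 7 units east of C: delta (east=+7, north=+0); B at (east=7, north=0).
  A is 2 units southwest of B: delta (east=-2, north=-2); A at (east=5, north=-2).
Therefore A relative to C: (east=5, north=-2).

Answer: A is at (east=5, north=-2) relative to C.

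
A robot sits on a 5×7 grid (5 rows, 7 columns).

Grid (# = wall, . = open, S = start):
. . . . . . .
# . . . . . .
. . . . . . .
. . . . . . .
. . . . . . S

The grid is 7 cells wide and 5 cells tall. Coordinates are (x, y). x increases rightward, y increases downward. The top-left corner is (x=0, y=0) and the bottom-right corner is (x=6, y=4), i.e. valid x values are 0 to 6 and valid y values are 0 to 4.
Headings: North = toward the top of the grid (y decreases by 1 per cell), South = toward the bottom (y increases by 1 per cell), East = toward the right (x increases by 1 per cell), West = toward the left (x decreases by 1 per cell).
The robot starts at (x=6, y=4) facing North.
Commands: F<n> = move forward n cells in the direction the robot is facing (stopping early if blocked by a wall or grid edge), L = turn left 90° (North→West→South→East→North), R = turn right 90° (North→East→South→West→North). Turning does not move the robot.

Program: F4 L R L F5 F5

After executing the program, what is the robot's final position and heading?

Start: (x=6, y=4), facing North
  F4: move forward 4, now at (x=6, y=0)
  L: turn left, now facing West
  R: turn right, now facing North
  L: turn left, now facing West
  F5: move forward 5, now at (x=1, y=0)
  F5: move forward 1/5 (blocked), now at (x=0, y=0)
Final: (x=0, y=0), facing West

Answer: Final position: (x=0, y=0), facing West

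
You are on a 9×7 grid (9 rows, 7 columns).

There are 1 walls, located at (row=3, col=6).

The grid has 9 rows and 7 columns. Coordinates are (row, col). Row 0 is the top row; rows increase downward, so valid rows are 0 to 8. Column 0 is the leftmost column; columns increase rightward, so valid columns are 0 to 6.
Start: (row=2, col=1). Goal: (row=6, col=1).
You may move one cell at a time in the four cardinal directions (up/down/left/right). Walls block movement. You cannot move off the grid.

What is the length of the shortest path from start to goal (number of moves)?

Answer: Shortest path length: 4

Derivation:
BFS from (row=2, col=1) until reaching (row=6, col=1):
  Distance 0: (row=2, col=1)
  Distance 1: (row=1, col=1), (row=2, col=0), (row=2, col=2), (row=3, col=1)
  Distance 2: (row=0, col=1), (row=1, col=0), (row=1, col=2), (row=2, col=3), (row=3, col=0), (row=3, col=2), (row=4, col=1)
  Distance 3: (row=0, col=0), (row=0, col=2), (row=1, col=3), (row=2, col=4), (row=3, col=3), (row=4, col=0), (row=4, col=2), (row=5, col=1)
  Distance 4: (row=0, col=3), (row=1, col=4), (row=2, col=5), (row=3, col=4), (row=4, col=3), (row=5, col=0), (row=5, col=2), (row=6, col=1)  <- goal reached here
One shortest path (4 moves): (row=2, col=1) -> (row=3, col=1) -> (row=4, col=1) -> (row=5, col=1) -> (row=6, col=1)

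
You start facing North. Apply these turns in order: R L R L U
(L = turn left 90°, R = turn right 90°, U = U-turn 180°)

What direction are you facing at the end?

Start: North
  R (right (90° clockwise)) -> East
  L (left (90° counter-clockwise)) -> North
  R (right (90° clockwise)) -> East
  L (left (90° counter-clockwise)) -> North
  U (U-turn (180°)) -> South
Final: South

Answer: Final heading: South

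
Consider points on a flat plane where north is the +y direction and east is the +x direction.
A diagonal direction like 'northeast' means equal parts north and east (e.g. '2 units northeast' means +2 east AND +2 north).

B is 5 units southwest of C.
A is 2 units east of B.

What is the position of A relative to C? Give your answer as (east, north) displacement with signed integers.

Place C at the origin (east=0, north=0).
  B is 5 units southwest of C: delta (east=-5, north=-5); B at (east=-5, north=-5).
  A is 2 units east of B: delta (east=+2, north=+0); A at (east=-3, north=-5).
Therefore A relative to C: (east=-3, north=-5).

Answer: A is at (east=-3, north=-5) relative to C.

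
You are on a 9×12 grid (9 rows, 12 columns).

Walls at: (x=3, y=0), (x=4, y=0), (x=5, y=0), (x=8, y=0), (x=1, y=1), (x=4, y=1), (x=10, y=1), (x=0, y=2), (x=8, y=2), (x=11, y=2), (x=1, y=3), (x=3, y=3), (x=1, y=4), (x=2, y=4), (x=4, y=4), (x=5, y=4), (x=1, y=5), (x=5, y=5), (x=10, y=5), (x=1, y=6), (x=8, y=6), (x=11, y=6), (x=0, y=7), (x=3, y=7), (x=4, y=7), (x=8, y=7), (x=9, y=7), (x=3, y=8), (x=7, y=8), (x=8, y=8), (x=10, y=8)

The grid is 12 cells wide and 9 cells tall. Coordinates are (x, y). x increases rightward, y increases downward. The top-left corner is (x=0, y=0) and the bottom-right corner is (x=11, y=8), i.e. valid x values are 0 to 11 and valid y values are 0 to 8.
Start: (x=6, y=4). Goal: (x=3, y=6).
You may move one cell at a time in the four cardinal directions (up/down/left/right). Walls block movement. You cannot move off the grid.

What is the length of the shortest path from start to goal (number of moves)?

Answer: Shortest path length: 5

Derivation:
BFS from (x=6, y=4) until reaching (x=3, y=6):
  Distance 0: (x=6, y=4)
  Distance 1: (x=6, y=3), (x=7, y=4), (x=6, y=5)
  Distance 2: (x=6, y=2), (x=5, y=3), (x=7, y=3), (x=8, y=4), (x=7, y=5), (x=6, y=6)
  Distance 3: (x=6, y=1), (x=5, y=2), (x=7, y=2), (x=4, y=3), (x=8, y=3), (x=9, y=4), (x=8, y=5), (x=5, y=6), (x=7, y=6), (x=6, y=7)
  Distance 4: (x=6, y=0), (x=5, y=1), (x=7, y=1), (x=4, y=2), (x=9, y=3), (x=10, y=4), (x=9, y=5), (x=4, y=6), (x=5, y=7), (x=7, y=7), (x=6, y=8)
  Distance 5: (x=7, y=0), (x=8, y=1), (x=3, y=2), (x=9, y=2), (x=10, y=3), (x=11, y=4), (x=4, y=5), (x=3, y=6), (x=9, y=6), (x=5, y=8)  <- goal reached here
One shortest path (5 moves): (x=6, y=4) -> (x=6, y=5) -> (x=6, y=6) -> (x=5, y=6) -> (x=4, y=6) -> (x=3, y=6)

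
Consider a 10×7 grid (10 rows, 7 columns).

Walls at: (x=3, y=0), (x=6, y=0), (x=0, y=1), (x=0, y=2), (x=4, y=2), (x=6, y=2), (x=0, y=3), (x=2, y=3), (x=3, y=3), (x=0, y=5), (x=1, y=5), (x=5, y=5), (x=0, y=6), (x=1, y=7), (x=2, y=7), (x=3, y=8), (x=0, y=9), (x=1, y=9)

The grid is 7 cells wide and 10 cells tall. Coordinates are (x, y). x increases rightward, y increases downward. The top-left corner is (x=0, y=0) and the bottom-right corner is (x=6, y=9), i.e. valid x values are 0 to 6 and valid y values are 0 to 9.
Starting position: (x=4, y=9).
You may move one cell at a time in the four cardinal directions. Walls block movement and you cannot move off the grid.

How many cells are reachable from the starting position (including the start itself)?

BFS flood-fill from (x=4, y=9):
  Distance 0: (x=4, y=9)
  Distance 1: (x=4, y=8), (x=3, y=9), (x=5, y=9)
  Distance 2: (x=4, y=7), (x=5, y=8), (x=2, y=9), (x=6, y=9)
  Distance 3: (x=4, y=6), (x=3, y=7), (x=5, y=7), (x=2, y=8), (x=6, y=8)
  Distance 4: (x=4, y=5), (x=3, y=6), (x=5, y=6), (x=6, y=7), (x=1, y=8)
  Distance 5: (x=4, y=4), (x=3, y=5), (x=2, y=6), (x=6, y=6), (x=0, y=8)
  Distance 6: (x=4, y=3), (x=3, y=4), (x=5, y=4), (x=2, y=5), (x=6, y=5), (x=1, y=6), (x=0, y=7)
  Distance 7: (x=5, y=3), (x=2, y=4), (x=6, y=4)
  Distance 8: (x=5, y=2), (x=6, y=3), (x=1, y=4)
  Distance 9: (x=5, y=1), (x=1, y=3), (x=0, y=4)
  Distance 10: (x=5, y=0), (x=4, y=1), (x=6, y=1), (x=1, y=2)
  Distance 11: (x=4, y=0), (x=1, y=1), (x=3, y=1), (x=2, y=2)
  Distance 12: (x=1, y=0), (x=2, y=1), (x=3, y=2)
  Distance 13: (x=0, y=0), (x=2, y=0)
Total reachable: 52 (grid has 52 open cells total)

Answer: Reachable cells: 52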